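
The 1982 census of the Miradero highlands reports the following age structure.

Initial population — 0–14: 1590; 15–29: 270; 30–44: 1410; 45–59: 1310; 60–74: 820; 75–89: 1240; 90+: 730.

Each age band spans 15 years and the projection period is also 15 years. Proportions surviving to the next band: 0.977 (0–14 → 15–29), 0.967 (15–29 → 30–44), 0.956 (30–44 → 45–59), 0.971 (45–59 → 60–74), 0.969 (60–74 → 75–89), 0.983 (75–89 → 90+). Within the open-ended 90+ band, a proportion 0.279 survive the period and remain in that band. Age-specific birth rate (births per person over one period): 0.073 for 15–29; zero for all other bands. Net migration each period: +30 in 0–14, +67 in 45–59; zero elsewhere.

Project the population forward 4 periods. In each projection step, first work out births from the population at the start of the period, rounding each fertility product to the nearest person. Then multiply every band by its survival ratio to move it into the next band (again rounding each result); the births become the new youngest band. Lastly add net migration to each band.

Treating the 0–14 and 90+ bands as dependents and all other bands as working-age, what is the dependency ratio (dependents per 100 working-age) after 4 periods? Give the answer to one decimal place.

87.3

Period 1.
Births: 270 × 0.073 = 20
15–29: 1590 × 0.977 = 1553
30–44: 270 × 0.967 = 261
45–59: 1410 × 0.956 = 1348
60–74: 1310 × 0.971 = 1272
75–89: 820 × 0.969 = 795
90+: 1240 × 0.983 + 730 × 0.279 = 1219 + 204 = 1423
Net migration: 0–14 + 30 → 50; 45–59 + 67 → 1415
→ [50, 1553, 261, 1415, 1272, 795, 1423]
Period 2.
Births: 1553 × 0.073 = 113
15–29: 50 × 0.977 = 49
30–44: 1553 × 0.967 = 1502
45–59: 261 × 0.956 = 250
60–74: 1415 × 0.971 = 1374
75–89: 1272 × 0.969 = 1233
90+: 795 × 0.983 + 1423 × 0.279 = 781 + 397 = 1178
Net migration: 0–14 + 30 → 143; 45–59 + 67 → 317
→ [143, 49, 1502, 317, 1374, 1233, 1178]
Period 3.
Births: 49 × 0.073 = 4
15–29: 143 × 0.977 = 140
30–44: 49 × 0.967 = 47
45–59: 1502 × 0.956 = 1436
60–74: 317 × 0.971 = 308
75–89: 1374 × 0.969 = 1331
90+: 1233 × 0.983 + 1178 × 0.279 = 1212 + 329 = 1541
Net migration: 0–14 + 30 → 34; 45–59 + 67 → 1503
→ [34, 140, 47, 1503, 308, 1331, 1541]
Period 4.
Births: 140 × 0.073 = 10
15–29: 34 × 0.977 = 33
30–44: 140 × 0.967 = 135
45–59: 47 × 0.956 = 45
60–74: 1503 × 0.971 = 1459
75–89: 308 × 0.969 = 298
90+: 1331 × 0.983 + 1541 × 0.279 = 1308 + 430 = 1738
Net migration: 0–14 + 30 → 40; 45–59 + 67 → 112
→ [40, 33, 135, 112, 1459, 298, 1738]
Dependents (band 0–14 + band 90+) = 40 + 1738 = 1778; working-age = 2037; ratio = 1778/2037 × 100 = 87.3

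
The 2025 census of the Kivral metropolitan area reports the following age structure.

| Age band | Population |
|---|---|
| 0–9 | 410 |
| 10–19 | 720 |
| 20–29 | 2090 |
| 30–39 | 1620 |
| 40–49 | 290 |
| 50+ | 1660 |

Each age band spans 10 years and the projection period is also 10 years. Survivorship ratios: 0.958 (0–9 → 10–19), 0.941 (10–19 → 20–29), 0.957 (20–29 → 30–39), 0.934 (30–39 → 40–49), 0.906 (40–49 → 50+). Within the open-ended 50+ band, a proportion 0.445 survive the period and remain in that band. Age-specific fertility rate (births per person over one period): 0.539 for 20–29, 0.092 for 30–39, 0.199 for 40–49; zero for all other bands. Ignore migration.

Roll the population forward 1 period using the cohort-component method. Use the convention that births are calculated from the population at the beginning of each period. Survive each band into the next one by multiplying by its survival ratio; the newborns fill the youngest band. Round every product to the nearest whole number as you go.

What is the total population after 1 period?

6920

Period 1.
Births: 2090 * 0.539 = 1127, 1620 * 0.092 = 149, 290 * 0.199 = 58 → 1334
10–19: 410 * 0.958 = 393
20–29: 720 * 0.941 = 678
30–39: 2090 * 0.957 = 2000
40–49: 1620 * 0.934 = 1513
50+: 290 * 0.906 + 1660 * 0.445 = 263 + 739 = 1002
Population now: 0–9=1334, 10–19=393, 20–29=678, 30–39=2000, 40–49=1513, 50+=1002
Total after period 1: 1334 + 393 + 678 + 2000 + 1513 + 1002 = 6920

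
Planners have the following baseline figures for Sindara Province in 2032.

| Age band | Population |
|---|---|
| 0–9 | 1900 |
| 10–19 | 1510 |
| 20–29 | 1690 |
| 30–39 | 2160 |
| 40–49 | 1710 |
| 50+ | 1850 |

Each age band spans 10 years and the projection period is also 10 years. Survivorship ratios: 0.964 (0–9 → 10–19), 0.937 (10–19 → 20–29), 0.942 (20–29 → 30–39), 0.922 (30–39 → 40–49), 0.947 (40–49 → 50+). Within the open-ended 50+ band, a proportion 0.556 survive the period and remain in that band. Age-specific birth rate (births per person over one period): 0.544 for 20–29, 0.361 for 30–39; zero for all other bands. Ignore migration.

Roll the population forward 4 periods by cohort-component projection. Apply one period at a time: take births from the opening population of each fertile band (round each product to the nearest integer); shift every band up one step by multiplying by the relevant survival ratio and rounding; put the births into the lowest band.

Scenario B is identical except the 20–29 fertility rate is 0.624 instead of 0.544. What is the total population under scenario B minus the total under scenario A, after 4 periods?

Call the bands 1 to 6, youngest first.
After projecting period 1:
Births: 1690 * 0.544 = 919, 2160 * 0.361 = 780 ⇒ total 1699
Band 2: 1900 * 0.964 = 1832
Band 3: 1510 * 0.937 = 1415
Band 4: 1690 * 0.942 = 1592
Band 5: 2160 * 0.922 = 1992
Band 6: 1710 * 0.947 + 1850 * 0.556 = 1619 + 1029 = 2648
Population now: 0–9=1699, 10–19=1832, 20–29=1415, 30–39=1592, 40–49=1992, 50+=2648
After projecting period 2:
Births: 1415 * 0.544 = 770, 1592 * 0.361 = 575 ⇒ total 1345
Band 2: 1699 * 0.964 = 1638
Band 3: 1832 * 0.937 = 1717
Band 4: 1415 * 0.942 = 1333
Band 5: 1592 * 0.922 = 1468
Band 6: 1992 * 0.947 + 2648 * 0.556 = 1886 + 1472 = 3358
Population now: 0–9=1345, 10–19=1638, 20–29=1717, 30–39=1333, 40–49=1468, 50+=3358
After projecting period 3:
Births: 1717 * 0.544 = 934, 1333 * 0.361 = 481 ⇒ total 1415
Band 2: 1345 * 0.964 = 1297
Band 3: 1638 * 0.937 = 1535
Band 4: 1717 * 0.942 = 1617
Band 5: 1333 * 0.922 = 1229
Band 6: 1468 * 0.947 + 3358 * 0.556 = 1390 + 1867 = 3257
Population now: 0–9=1415, 10–19=1297, 20–29=1535, 30–39=1617, 40–49=1229, 50+=3257
After projecting period 4:
Births: 1535 * 0.544 = 835, 1617 * 0.361 = 584 ⇒ total 1419
Band 2: 1415 * 0.964 = 1364
Band 3: 1297 * 0.937 = 1215
Band 4: 1535 * 0.942 = 1446
Band 5: 1617 * 0.922 = 1491
Band 6: 1229 * 0.947 + 3257 * 0.556 = 1164 + 1811 = 2975
Population now: 0–9=1419, 10–19=1364, 20–29=1215, 30–39=1446, 40–49=1491, 50+=2975
Scenario A total after 4 periods: 9910
Scenario B projection —
After projecting period 1:
Births: 1690 * 0.624 = 1055, 2160 * 0.361 = 780 ⇒ total 1835
Band 2: 1900 * 0.964 = 1832
Band 3: 1510 * 0.937 = 1415
Band 4: 1690 * 0.942 = 1592
Band 5: 2160 * 0.922 = 1992
Band 6: 1710 * 0.947 + 1850 * 0.556 = 1619 + 1029 = 2648
Population now: 0–9=1835, 10–19=1832, 20–29=1415, 30–39=1592, 40–49=1992, 50+=2648
After projecting period 2:
Births: 1415 * 0.624 = 883, 1592 * 0.361 = 575 ⇒ total 1458
Band 2: 1835 * 0.964 = 1769
Band 3: 1832 * 0.937 = 1717
Band 4: 1415 * 0.942 = 1333
Band 5: 1592 * 0.922 = 1468
Band 6: 1992 * 0.947 + 2648 * 0.556 = 1886 + 1472 = 3358
Population now: 0–9=1458, 10–19=1769, 20–29=1717, 30–39=1333, 40–49=1468, 50+=3358
After projecting period 3:
Births: 1717 * 0.624 = 1071, 1333 * 0.361 = 481 ⇒ total 1552
Band 2: 1458 * 0.964 = 1406
Band 3: 1769 * 0.937 = 1658
Band 4: 1717 * 0.942 = 1617
Band 5: 1333 * 0.922 = 1229
Band 6: 1468 * 0.947 + 3358 * 0.556 = 1390 + 1867 = 3257
Population now: 0–9=1552, 10–19=1406, 20–29=1658, 30–39=1617, 40–49=1229, 50+=3257
After projecting period 4:
Births: 1658 * 0.624 = 1035, 1617 * 0.361 = 584 ⇒ total 1619
Band 2: 1552 * 0.964 = 1496
Band 3: 1406 * 0.937 = 1317
Band 4: 1658 * 0.942 = 1562
Band 5: 1617 * 0.922 = 1491
Band 6: 1229 * 0.947 + 3257 * 0.556 = 1164 + 1811 = 2975
Population now: 0–9=1619, 10–19=1496, 20–29=1317, 30–39=1562, 40–49=1491, 50+=2975
Scenario B total after 4 periods: 10460
Difference B − A = 10460 − 9910 = 550

550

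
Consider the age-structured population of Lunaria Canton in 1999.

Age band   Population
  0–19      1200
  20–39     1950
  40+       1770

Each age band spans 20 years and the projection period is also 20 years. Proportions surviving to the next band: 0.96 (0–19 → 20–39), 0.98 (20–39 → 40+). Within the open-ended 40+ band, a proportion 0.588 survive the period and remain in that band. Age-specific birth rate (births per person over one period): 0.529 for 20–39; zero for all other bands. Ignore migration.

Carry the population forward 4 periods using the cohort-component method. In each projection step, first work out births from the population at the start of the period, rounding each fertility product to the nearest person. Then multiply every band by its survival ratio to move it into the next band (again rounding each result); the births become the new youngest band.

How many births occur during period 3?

Period 1.
Births: 1950 * 0.529 = 1032
20–39: 1200 * 0.96 = 1152
40+: 1950 * 0.98 + 1770 * 0.588 = 1911 + 1041 = 2952
Population now: 0–19=1032, 20–39=1152, 40+=2952
Period 2.
Births: 1152 * 0.529 = 609
20–39: 1032 * 0.96 = 991
40+: 1152 * 0.98 + 2952 * 0.588 = 1129 + 1736 = 2865
Population now: 0–19=609, 20–39=991, 40+=2865
Period 3.
Births: 991 * 0.529 = 524
20–39: 609 * 0.96 = 585
40+: 991 * 0.98 + 2865 * 0.588 = 971 + 1685 = 2656
Population now: 0–19=524, 20–39=585, 40+=2656

524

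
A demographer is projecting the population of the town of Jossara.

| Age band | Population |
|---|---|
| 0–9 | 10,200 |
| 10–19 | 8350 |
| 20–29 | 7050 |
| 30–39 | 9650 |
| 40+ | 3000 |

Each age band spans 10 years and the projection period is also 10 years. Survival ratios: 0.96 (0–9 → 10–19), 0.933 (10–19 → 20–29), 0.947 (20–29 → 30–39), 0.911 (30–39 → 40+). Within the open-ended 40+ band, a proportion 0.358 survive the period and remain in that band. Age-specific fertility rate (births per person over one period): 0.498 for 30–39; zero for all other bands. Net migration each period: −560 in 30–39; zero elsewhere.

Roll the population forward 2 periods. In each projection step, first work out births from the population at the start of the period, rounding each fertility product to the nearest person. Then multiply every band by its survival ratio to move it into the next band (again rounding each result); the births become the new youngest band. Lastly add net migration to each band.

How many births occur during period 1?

Numbering the groups 1..5 from youngest to oldest:
Period 1:
Births: 9650 × 0.498 = 4806
Group 2: 10200 × 0.96 = 9792
Group 3: 8350 × 0.933 = 7791
Group 4: 7050 × 0.947 = 6676
Group 5: 9650 × 0.911 + 3000 × 0.358 = 8791 + 1074 = 9865
Net migration: Group 4 − 560 → 6116
End of period: [4806, 9792, 7791, 6116, 9865]

4806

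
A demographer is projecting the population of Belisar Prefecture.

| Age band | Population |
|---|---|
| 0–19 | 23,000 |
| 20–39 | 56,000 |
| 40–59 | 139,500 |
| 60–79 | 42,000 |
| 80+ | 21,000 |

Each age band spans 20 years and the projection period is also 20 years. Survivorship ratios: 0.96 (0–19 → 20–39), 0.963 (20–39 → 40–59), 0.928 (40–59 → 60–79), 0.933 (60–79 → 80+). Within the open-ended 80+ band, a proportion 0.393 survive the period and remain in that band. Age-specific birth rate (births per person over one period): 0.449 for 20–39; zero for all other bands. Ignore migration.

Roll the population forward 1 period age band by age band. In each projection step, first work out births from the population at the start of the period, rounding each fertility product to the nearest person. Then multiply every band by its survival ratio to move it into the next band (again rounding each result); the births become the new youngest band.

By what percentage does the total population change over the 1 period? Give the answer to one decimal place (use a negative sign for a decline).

-1.2

Let group 1 be 0–19 through group 5 = 80+.
Period 1:
Births: 56000 × 0.449 = 25144
Group 2: 23000 × 0.96 = 22080
Group 3: 56000 × 0.963 = 53928
Group 4: 139500 × 0.928 = 129456
Group 5: 42000 × 0.933 + 21000 × 0.393 = 39186 + 8253 = 47439
Giving 25144 / 22080 / 53928 / 129456 / 47439.
Total: 281500 → 278047; change = -3453; percentage change = -1.2%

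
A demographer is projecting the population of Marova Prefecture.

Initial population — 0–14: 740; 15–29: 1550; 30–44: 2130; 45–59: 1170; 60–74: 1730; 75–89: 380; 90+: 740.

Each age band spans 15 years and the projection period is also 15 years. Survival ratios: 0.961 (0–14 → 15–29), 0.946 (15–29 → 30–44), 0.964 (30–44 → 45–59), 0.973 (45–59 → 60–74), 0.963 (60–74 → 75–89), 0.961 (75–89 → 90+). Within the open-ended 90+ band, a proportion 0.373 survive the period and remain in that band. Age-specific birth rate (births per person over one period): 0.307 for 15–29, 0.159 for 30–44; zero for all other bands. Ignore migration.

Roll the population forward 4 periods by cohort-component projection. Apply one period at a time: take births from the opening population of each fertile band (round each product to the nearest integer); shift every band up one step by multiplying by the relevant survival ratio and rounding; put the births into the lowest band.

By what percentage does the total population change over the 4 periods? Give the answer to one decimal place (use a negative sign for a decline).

Period 1:
Births: 1550 * 0.307 = 476  |  2130 * 0.159 = 339 → 815
15–29: 740 * 0.961 = 711
30–44: 1550 * 0.946 = 1466
45–59: 2130 * 0.964 = 2053
60–74: 1170 * 0.973 = 1138
75–89: 1730 * 0.963 = 1666
90+: 380 * 0.961 + 740 * 0.373 = 365 + 276 = 641
→ [815, 711, 1466, 2053, 1138, 1666, 641]
Period 2:
Births: 711 * 0.307 = 218  |  1466 * 0.159 = 233 → 451
15–29: 815 * 0.961 = 783
30–44: 711 * 0.946 = 673
45–59: 1466 * 0.964 = 1413
60–74: 2053 * 0.973 = 1998
75–89: 1138 * 0.963 = 1096
90+: 1666 * 0.961 + 641 * 0.373 = 1601 + 239 = 1840
→ [451, 783, 673, 1413, 1998, 1096, 1840]
Period 3:
Births: 783 * 0.307 = 240  |  673 * 0.159 = 107 → 347
15–29: 451 * 0.961 = 433
30–44: 783 * 0.946 = 741
45–59: 673 * 0.964 = 649
60–74: 1413 * 0.973 = 1375
75–89: 1998 * 0.963 = 1924
90+: 1096 * 0.961 + 1840 * 0.373 = 1053 + 686 = 1739
→ [347, 433, 741, 649, 1375, 1924, 1739]
Period 4:
Births: 433 * 0.307 = 133  |  741 * 0.159 = 118 → 251
15–29: 347 * 0.961 = 333
30–44: 433 * 0.946 = 410
45–59: 741 * 0.964 = 714
60–74: 649 * 0.973 = 631
75–89: 1375 * 0.963 = 1324
90+: 1924 * 0.961 + 1739 * 0.373 = 1849 + 649 = 2498
→ [251, 333, 410, 714, 631, 1324, 2498]
Total: 8440 → 6161; change = -2279; percentage change = -27.0%

-27.0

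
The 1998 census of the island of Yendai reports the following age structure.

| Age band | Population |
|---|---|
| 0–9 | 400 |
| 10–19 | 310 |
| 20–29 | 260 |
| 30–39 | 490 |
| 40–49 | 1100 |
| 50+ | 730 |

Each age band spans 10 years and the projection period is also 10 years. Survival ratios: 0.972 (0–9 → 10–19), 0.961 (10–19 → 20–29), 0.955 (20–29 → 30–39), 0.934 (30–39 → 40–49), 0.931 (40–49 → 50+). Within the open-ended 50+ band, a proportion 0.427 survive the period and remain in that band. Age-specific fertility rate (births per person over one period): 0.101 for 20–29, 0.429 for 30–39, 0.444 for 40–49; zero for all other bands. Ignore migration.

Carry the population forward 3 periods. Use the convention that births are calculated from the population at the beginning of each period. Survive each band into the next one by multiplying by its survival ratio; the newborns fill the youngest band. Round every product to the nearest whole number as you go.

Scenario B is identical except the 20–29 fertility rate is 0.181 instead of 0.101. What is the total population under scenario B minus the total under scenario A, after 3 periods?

72

After projecting period 1:
Births: 260 × 0.101 = 26 ; 490 × 0.429 = 210 ; 1100 × 0.444 = 488 — total 724
10–19: 400 × 0.972 = 389
20–29: 310 × 0.961 = 298
30–39: 260 × 0.955 = 248
40–49: 490 × 0.934 = 458
50+: 1100 × 0.931 + 730 × 0.427 = 1024 + 312 = 1336
Giving 724 / 389 / 298 / 248 / 458 / 1336.
After projecting period 2:
Births: 298 × 0.101 = 30 ; 248 × 0.429 = 106 ; 458 × 0.444 = 203 — total 339
10–19: 724 × 0.972 = 704
20–29: 389 × 0.961 = 374
30–39: 298 × 0.955 = 285
40–49: 248 × 0.934 = 232
50+: 458 × 0.931 + 1336 × 0.427 = 426 + 570 = 996
Giving 339 / 704 / 374 / 285 / 232 / 996.
After projecting period 3:
Births: 374 × 0.101 = 38 ; 285 × 0.429 = 122 ; 232 × 0.444 = 103 — total 263
10–19: 339 × 0.972 = 330
20–29: 704 × 0.961 = 677
30–39: 374 × 0.955 = 357
40–49: 285 × 0.934 = 266
50+: 232 × 0.931 + 996 × 0.427 = 216 + 425 = 641
Giving 263 / 330 / 677 / 357 / 266 / 641.
Scenario A total after 3 periods: 2534
Scenario B projection —
After projecting period 1:
Births: 260 × 0.181 = 47 ; 490 × 0.429 = 210 ; 1100 × 0.444 = 488 — total 745
10–19: 400 × 0.972 = 389
20–29: 310 × 0.961 = 298
30–39: 260 × 0.955 = 248
40–49: 490 × 0.934 = 458
50+: 1100 × 0.931 + 730 × 0.427 = 1024 + 312 = 1336
Giving 745 / 389 / 298 / 248 / 458 / 1336.
After projecting period 2:
Births: 298 × 0.181 = 54 ; 248 × 0.429 = 106 ; 458 × 0.444 = 203 — total 363
10–19: 745 × 0.972 = 724
20–29: 389 × 0.961 = 374
30–39: 298 × 0.955 = 285
40–49: 248 × 0.934 = 232
50+: 458 × 0.931 + 1336 × 0.427 = 426 + 570 = 996
Giving 363 / 724 / 374 / 285 / 232 / 996.
After projecting period 3:
Births: 374 × 0.181 = 68 ; 285 × 0.429 = 122 ; 232 × 0.444 = 103 — total 293
10–19: 363 × 0.972 = 353
20–29: 724 × 0.961 = 696
30–39: 374 × 0.955 = 357
40–49: 285 × 0.934 = 266
50+: 232 × 0.931 + 996 × 0.427 = 216 + 425 = 641
Giving 293 / 353 / 696 / 357 / 266 / 641.
Scenario B total after 3 periods: 2606
Difference B − A = 2606 − 2534 = 72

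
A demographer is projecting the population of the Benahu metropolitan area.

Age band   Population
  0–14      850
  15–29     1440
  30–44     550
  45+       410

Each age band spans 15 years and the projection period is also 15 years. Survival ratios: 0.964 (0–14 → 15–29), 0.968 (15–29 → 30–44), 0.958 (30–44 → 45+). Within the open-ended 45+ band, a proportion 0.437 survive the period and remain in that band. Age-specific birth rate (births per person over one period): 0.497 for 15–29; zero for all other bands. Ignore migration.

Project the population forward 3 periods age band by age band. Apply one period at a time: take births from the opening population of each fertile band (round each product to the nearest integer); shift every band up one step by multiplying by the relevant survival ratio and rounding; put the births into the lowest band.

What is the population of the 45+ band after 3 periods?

Period 1:
Births: 1440 × 0.497 = 716
15–29: 850 × 0.964 = 819
30–44: 1440 × 0.968 = 1394
45+: 550 × 0.958 + 410 × 0.437 = 527 + 179 = 706
Giving 716 / 819 / 1394 / 706.
Period 2:
Births: 819 × 0.497 = 407
15–29: 716 × 0.964 = 690
30–44: 819 × 0.968 = 793
45+: 1394 × 0.958 + 706 × 0.437 = 1335 + 309 = 1644
Giving 407 / 690 / 793 / 1644.
Period 3:
Births: 690 × 0.497 = 343
15–29: 407 × 0.964 = 392
30–44: 690 × 0.968 = 668
45+: 793 × 0.958 + 1644 × 0.437 = 760 + 718 = 1478
Giving 343 / 392 / 668 / 1478.

1478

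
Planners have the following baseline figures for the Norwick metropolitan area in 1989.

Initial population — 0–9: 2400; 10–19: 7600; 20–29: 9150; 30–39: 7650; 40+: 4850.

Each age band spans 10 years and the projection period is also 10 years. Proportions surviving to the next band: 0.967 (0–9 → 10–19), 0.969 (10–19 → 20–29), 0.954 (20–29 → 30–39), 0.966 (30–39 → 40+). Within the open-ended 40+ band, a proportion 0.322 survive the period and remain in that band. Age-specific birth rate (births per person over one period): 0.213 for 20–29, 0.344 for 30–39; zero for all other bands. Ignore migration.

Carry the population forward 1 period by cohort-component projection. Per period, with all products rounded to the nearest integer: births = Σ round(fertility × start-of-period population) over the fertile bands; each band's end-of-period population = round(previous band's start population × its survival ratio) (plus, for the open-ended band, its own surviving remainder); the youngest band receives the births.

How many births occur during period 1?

4581

Period 1:
Births: 9150 * 0.213 = 1949 ; 7650 * 0.344 = 2632 — total 4581
10–19: 2400 * 0.967 = 2321
20–29: 7600 * 0.969 = 7364
30–39: 9150 * 0.954 = 8729
40+: 7650 * 0.966 + 4850 * 0.322 = 7390 + 1562 = 8952
Giving 4581 / 2321 / 7364 / 8729 / 8952.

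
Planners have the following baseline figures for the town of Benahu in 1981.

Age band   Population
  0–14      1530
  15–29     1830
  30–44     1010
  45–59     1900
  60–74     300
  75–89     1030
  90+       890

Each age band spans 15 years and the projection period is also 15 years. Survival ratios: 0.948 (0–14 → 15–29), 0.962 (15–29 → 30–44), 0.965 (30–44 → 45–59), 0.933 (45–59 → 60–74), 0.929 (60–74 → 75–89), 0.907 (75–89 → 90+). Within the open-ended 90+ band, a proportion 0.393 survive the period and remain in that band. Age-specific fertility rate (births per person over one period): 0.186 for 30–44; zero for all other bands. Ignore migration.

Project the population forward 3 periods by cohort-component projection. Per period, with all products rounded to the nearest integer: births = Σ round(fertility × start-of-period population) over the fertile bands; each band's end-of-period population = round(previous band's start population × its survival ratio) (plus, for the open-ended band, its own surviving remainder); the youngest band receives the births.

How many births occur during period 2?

327

After projecting period 1:
Births: 1010 × 0.186 = 188
15–29: 1530 × 0.948 = 1450
30–44: 1830 × 0.962 = 1760
45–59: 1010 × 0.965 = 975
60–74: 1900 × 0.933 = 1773
75–89: 300 × 0.929 = 279
90+: 1030 × 0.907 + 890 × 0.393 = 934 + 350 = 1284
→ [188, 1450, 1760, 975, 1773, 279, 1284]
After projecting period 2:
Births: 1760 × 0.186 = 327
15–29: 188 × 0.948 = 178
30–44: 1450 × 0.962 = 1395
45–59: 1760 × 0.965 = 1698
60–74: 975 × 0.933 = 910
75–89: 1773 × 0.929 = 1647
90+: 279 × 0.907 + 1284 × 0.393 = 253 + 505 = 758
→ [327, 178, 1395, 1698, 910, 1647, 758]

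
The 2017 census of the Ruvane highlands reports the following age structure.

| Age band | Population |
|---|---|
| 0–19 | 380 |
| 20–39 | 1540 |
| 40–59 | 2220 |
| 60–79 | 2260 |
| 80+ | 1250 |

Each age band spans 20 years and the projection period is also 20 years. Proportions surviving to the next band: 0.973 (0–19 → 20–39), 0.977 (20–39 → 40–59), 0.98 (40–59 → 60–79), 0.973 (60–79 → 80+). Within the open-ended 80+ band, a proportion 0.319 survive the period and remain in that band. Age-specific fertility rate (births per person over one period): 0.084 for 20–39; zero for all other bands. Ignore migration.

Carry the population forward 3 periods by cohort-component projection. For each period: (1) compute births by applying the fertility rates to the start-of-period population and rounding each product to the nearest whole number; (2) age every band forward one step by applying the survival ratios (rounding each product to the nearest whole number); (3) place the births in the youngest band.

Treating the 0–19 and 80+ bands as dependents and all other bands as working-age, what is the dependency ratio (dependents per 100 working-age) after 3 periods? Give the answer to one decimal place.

Numbering the bands 1..5 from youngest to oldest:
Period 1.
Births: 1540 * 0.084 = 129
Band 2: 380 * 0.973 = 370
Band 3: 1540 * 0.977 = 1505
Band 4: 2220 * 0.98 = 2176
Band 5: 2260 * 0.973 + 1250 * 0.319 = 2199 + 399 = 2598
→ [129, 370, 1505, 2176, 2598]
Period 2.
Births: 370 * 0.084 = 31
Band 2: 129 * 0.973 = 126
Band 3: 370 * 0.977 = 361
Band 4: 1505 * 0.98 = 1475
Band 5: 2176 * 0.973 + 2598 * 0.319 = 2117 + 829 = 2946
→ [31, 126, 361, 1475, 2946]
Period 3.
Births: 126 * 0.084 = 11
Band 2: 31 * 0.973 = 30
Band 3: 126 * 0.977 = 123
Band 4: 361 * 0.98 = 354
Band 5: 1475 * 0.973 + 2946 * 0.319 = 1435 + 940 = 2375
→ [11, 30, 123, 354, 2375]
Dependents (band 0–19 + band 80+) = 11 + 2375 = 2386; working-age = 507; ratio = 2386/507 × 100 = 470.6

470.6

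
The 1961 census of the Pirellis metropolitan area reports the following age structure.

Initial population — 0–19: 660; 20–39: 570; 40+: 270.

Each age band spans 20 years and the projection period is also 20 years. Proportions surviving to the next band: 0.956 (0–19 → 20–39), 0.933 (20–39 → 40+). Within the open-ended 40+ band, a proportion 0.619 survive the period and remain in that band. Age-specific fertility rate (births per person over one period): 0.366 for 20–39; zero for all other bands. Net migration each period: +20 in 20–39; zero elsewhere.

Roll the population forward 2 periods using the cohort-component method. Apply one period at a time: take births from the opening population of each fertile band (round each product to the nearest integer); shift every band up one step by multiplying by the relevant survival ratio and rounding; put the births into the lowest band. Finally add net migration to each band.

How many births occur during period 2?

238

Let band 1 be 0–19 through band 3 = 40+.
Period 1.
Births: 570 × 0.366 = 209
Band 2: 660 × 0.956 = 631
Band 3: 570 × 0.933 + 270 × 0.619 = 532 + 167 = 699
Net migration: Band 2 + 20 → 651
End of period: [209, 651, 699]
Period 2.
Births: 651 × 0.366 = 238
Band 2: 209 × 0.956 = 200
Band 3: 651 × 0.933 + 699 × 0.619 = 607 + 433 = 1040
Net migration: Band 2 + 20 → 220
End of period: [238, 220, 1040]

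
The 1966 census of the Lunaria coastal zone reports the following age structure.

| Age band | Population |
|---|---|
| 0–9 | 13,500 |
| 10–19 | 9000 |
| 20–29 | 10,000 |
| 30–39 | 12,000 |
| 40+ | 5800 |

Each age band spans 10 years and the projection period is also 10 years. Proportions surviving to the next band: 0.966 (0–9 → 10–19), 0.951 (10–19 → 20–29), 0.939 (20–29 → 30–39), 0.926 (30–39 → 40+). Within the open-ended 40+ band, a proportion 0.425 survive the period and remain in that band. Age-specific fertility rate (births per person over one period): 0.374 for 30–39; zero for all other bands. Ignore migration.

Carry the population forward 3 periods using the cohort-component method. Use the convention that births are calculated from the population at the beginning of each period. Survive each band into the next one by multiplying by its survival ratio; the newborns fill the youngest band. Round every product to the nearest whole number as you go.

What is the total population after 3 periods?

35757

Numbering the groups 1..5 from youngest to oldest:
After projecting period 1:
Births: 12000 * 0.374 = 4488
Group 2: 13500 * 0.966 = 13041
Group 3: 9000 * 0.951 = 8559
Group 4: 10000 * 0.939 = 9390
Group 5: 12000 * 0.926 + 5800 * 0.425 = 11112 + 2465 = 13577
→ [4488, 13041, 8559, 9390, 13577]
After projecting period 2:
Births: 9390 * 0.374 = 3512
Group 2: 4488 * 0.966 = 4335
Group 3: 13041 * 0.951 = 12402
Group 4: 8559 * 0.939 = 8037
Group 5: 9390 * 0.926 + 13577 * 0.425 = 8695 + 5770 = 14465
→ [3512, 4335, 12402, 8037, 14465]
After projecting period 3:
Births: 8037 * 0.374 = 3006
Group 2: 3512 * 0.966 = 3393
Group 3: 4335 * 0.951 = 4123
Group 4: 12402 * 0.939 = 11645
Group 5: 8037 * 0.926 + 14465 * 0.425 = 7442 + 6148 = 13590
→ [3006, 3393, 4123, 11645, 13590]
Total after period 3: 3006 + 3393 + 4123 + 11645 + 13590 = 35757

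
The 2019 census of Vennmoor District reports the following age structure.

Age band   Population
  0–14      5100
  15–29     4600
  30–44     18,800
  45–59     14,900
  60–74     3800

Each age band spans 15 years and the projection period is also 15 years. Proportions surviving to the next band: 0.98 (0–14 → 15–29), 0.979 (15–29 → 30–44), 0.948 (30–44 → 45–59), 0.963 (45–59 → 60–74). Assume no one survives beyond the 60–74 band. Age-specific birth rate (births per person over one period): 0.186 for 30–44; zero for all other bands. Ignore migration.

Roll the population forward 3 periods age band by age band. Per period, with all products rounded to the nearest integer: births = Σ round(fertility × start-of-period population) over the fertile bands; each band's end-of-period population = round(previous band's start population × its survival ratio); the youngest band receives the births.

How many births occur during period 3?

910

(Groups numbered youngest = 1 to oldest = 5.)
After projecting period 1:
Births: 18800 * 0.186 = 3497
Group 2: 5100 * 0.98 = 4998
Group 3: 4600 * 0.979 = 4503
Group 4: 18800 * 0.948 = 17822
Group 5: 14900 * 0.963 = 14349
→ [3497, 4998, 4503, 17822, 14349]
After projecting period 2:
Births: 4503 * 0.186 = 838
Group 2: 3497 * 0.98 = 3427
Group 3: 4998 * 0.979 = 4893
Group 4: 4503 * 0.948 = 4269
Group 5: 17822 * 0.963 = 17163
→ [838, 3427, 4893, 4269, 17163]
After projecting period 3:
Births: 4893 * 0.186 = 910
Group 2: 838 * 0.98 = 821
Group 3: 3427 * 0.979 = 3355
Group 4: 4893 * 0.948 = 4639
Group 5: 4269 * 0.963 = 4111
→ [910, 821, 3355, 4639, 4111]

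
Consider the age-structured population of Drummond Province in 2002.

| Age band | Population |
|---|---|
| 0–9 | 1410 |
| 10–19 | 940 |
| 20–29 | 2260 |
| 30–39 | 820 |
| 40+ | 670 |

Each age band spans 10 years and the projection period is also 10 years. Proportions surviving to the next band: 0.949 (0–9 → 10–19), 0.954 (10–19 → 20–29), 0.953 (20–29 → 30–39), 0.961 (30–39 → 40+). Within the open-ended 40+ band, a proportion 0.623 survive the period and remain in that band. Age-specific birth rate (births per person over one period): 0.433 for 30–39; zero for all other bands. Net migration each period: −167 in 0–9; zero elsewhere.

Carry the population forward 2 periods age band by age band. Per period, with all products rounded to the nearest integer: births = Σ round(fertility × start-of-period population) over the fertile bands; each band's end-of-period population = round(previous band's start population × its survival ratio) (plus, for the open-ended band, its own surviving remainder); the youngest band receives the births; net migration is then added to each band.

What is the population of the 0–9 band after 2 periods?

766

Period 1:
Births: 820 × 0.433 = 355
10–19: 1410 × 0.949 = 1338
20–29: 940 × 0.954 = 897
30–39: 2260 × 0.953 = 2154
40+: 820 × 0.961 + 670 × 0.623 = 788 + 417 = 1205
Net migration: 0–9 − 167 → 188
→ [188, 1338, 897, 2154, 1205]
Period 2:
Births: 2154 × 0.433 = 933
10–19: 188 × 0.949 = 178
20–29: 1338 × 0.954 = 1276
30–39: 897 × 0.953 = 855
40+: 2154 × 0.961 + 1205 × 0.623 = 2070 + 751 = 2821
Net migration: 0–9 − 167 → 766
→ [766, 178, 1276, 855, 2821]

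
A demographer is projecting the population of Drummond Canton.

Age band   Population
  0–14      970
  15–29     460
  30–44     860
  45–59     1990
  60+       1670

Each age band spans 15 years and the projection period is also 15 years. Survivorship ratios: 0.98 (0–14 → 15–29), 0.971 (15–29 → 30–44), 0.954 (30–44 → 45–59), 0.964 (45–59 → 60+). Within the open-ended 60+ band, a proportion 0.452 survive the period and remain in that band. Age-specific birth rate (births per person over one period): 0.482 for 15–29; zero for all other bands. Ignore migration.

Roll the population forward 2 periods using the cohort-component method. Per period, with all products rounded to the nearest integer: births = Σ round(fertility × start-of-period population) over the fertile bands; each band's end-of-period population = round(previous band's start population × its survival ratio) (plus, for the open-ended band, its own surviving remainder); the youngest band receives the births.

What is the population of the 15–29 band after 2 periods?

218

[period 1]
Births: 460 × 0.482 = 222
15–29: 970 × 0.98 = 951
30–44: 460 × 0.971 = 447
45–59: 860 × 0.954 = 820
60+: 1990 × 0.964 + 1670 × 0.452 = 1918 + 755 = 2673
→ [222, 951, 447, 820, 2673]
[period 2]
Births: 951 × 0.482 = 458
15–29: 222 × 0.98 = 218
30–44: 951 × 0.971 = 923
45–59: 447 × 0.954 = 426
60+: 820 × 0.964 + 2673 × 0.452 = 790 + 1208 = 1998
→ [458, 218, 923, 426, 1998]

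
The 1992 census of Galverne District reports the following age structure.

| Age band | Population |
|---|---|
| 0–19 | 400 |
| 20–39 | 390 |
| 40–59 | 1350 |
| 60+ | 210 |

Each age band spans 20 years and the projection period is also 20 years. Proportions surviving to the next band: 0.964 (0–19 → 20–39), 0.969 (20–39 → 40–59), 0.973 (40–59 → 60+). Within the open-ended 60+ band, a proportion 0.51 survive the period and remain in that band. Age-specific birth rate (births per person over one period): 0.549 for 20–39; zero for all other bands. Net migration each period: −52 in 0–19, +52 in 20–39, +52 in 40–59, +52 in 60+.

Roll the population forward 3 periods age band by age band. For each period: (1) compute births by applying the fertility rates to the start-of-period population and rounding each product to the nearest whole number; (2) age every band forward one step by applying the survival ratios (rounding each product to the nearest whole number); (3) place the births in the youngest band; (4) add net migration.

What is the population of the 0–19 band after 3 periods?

After projecting period 1:
Births: 390 × 0.549 = 214
20–39: 400 × 0.964 = 386
40–59: 390 × 0.969 = 378
60+: 1350 × 0.973 + 210 × 0.51 = 1314 + 107 = 1421
Net migration: 0–19 − 52 → 162; 20–39 + 52 → 438; 40–59 + 52 → 430; 60+ + 52 → 1473
End of period: [162, 438, 430, 1473]
After projecting period 2:
Births: 438 × 0.549 = 240
20–39: 162 × 0.964 = 156
40–59: 438 × 0.969 = 424
60+: 430 × 0.973 + 1473 × 0.51 = 418 + 751 = 1169
Net migration: 0–19 − 52 → 188; 20–39 + 52 → 208; 40–59 + 52 → 476; 60+ + 52 → 1221
End of period: [188, 208, 476, 1221]
After projecting period 3:
Births: 208 × 0.549 = 114
20–39: 188 × 0.964 = 181
40–59: 208 × 0.969 = 202
60+: 476 × 0.973 + 1221 × 0.51 = 463 + 623 = 1086
Net migration: 0–19 − 52 → 62; 20–39 + 52 → 233; 40–59 + 52 → 254; 60+ + 52 → 1138
End of period: [62, 233, 254, 1138]

62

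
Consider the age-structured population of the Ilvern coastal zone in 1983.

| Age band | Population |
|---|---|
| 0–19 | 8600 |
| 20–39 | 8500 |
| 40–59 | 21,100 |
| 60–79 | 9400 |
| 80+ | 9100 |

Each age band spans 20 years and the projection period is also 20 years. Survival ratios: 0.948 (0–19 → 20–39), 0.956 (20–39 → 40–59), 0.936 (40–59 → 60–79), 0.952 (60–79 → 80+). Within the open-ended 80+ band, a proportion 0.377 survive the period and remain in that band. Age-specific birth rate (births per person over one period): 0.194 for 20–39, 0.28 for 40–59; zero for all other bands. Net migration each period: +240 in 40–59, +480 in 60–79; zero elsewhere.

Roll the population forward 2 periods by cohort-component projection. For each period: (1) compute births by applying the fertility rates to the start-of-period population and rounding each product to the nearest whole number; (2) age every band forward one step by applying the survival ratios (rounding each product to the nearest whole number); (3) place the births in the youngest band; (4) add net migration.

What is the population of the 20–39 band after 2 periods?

7164

— Period 1 —
Births: 8500 × 0.194 = 1649, 21100 × 0.28 = 5908 → total 7557
20–39: 8600 × 0.948 = 8153
40–59: 8500 × 0.956 = 8126
60–79: 21100 × 0.936 = 19750
80+: 9400 × 0.952 + 9100 × 0.377 = 8949 + 3431 = 12380
Net migration: 40–59 + 240 → 8366; 60–79 + 480 → 20230
End of period: [7557, 8153, 8366, 20230, 12380]
— Period 2 —
Births: 8153 × 0.194 = 1582, 8366 × 0.28 = 2342 → total 3924
20–39: 7557 × 0.948 = 7164
40–59: 8153 × 0.956 = 7794
60–79: 8366 × 0.936 = 7831
80+: 20230 × 0.952 + 12380 × 0.377 = 19259 + 4667 = 23926
Net migration: 40–59 + 240 → 8034; 60–79 + 480 → 8311
End of period: [3924, 7164, 8034, 8311, 23926]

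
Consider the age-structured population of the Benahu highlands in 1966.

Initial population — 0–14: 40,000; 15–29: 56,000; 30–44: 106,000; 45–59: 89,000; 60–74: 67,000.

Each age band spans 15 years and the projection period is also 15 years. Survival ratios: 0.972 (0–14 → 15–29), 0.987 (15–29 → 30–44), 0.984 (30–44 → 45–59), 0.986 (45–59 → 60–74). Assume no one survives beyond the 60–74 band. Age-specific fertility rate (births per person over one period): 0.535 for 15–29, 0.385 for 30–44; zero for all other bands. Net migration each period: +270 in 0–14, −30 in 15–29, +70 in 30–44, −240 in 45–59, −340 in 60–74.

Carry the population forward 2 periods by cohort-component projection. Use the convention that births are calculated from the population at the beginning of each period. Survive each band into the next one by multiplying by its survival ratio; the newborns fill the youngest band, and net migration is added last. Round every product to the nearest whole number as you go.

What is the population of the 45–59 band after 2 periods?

(Groups numbered youngest = 1 to oldest = 5.)
Period 1.
Births: 56000 * 0.535 = 29960  |  106000 * 0.385 = 40810 — total 70770
Group 2: 40000 * 0.972 = 38880
Group 3: 56000 * 0.987 = 55272
Group 4: 106000 * 0.984 = 104304
Group 5: 89000 * 0.986 = 87754
Net migration: Group 1 + 270 → 71040; Group 2 − 30 → 38850; Group 3 + 70 → 55342; Group 4 − 240 → 104064; Group 5 − 340 → 87414
End of period: [71040, 38850, 55342, 104064, 87414]
Period 2.
Births: 38850 * 0.535 = 20785  |  55342 * 0.385 = 21307 — total 42092
Group 2: 71040 * 0.972 = 69051
Group 3: 38850 * 0.987 = 38345
Group 4: 55342 * 0.984 = 54457
Group 5: 104064 * 0.986 = 102607
Net migration: Group 1 + 270 → 42362; Group 2 − 30 → 69021; Group 3 + 70 → 38415; Group 4 − 240 → 54217; Group 5 − 340 → 102267
End of period: [42362, 69021, 38415, 54217, 102267]

54217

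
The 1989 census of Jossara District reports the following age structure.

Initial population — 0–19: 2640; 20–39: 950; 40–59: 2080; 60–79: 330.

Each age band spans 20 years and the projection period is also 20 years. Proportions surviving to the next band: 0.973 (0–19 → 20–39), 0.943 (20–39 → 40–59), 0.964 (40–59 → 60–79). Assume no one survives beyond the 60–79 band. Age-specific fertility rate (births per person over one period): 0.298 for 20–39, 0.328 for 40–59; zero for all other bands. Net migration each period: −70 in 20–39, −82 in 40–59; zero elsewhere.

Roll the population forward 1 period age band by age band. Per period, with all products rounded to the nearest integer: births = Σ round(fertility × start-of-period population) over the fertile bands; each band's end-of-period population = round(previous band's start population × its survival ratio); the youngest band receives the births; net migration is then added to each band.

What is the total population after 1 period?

— Period 1 —
Births: 950 × 0.298 = 283 ; 2080 × 0.328 = 682 → 965
20–39: 2640 × 0.973 = 2569
40–59: 950 × 0.943 = 896
60–79: 2080 × 0.964 = 2005
Net migration: 20–39 − 70 → 2499; 40–59 − 82 → 814
Giving 965 / 2499 / 814 / 2005.
Total after period 1: 965 + 2499 + 814 + 2005 = 6283

6283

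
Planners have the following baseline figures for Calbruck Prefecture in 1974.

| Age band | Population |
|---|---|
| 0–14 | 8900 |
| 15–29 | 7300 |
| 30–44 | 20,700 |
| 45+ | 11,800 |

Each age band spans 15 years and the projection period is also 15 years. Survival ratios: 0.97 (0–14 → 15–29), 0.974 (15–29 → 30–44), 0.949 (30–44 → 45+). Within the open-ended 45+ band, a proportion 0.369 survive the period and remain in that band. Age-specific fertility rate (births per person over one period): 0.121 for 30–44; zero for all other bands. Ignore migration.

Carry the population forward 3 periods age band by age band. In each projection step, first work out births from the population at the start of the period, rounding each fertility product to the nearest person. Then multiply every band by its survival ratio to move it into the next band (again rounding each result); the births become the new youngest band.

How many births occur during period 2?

860

Period 1:
Births: 20700 × 0.121 = 2505
15–29: 8900 × 0.97 = 8633
30–44: 7300 × 0.974 = 7110
45+: 20700 × 0.949 + 11800 × 0.369 = 19644 + 4354 = 23998
End of period: [2505, 8633, 7110, 23998]
Period 2:
Births: 7110 × 0.121 = 860
15–29: 2505 × 0.97 = 2430
30–44: 8633 × 0.974 = 8409
45+: 7110 × 0.949 + 23998 × 0.369 = 6747 + 8855 = 15602
End of period: [860, 2430, 8409, 15602]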